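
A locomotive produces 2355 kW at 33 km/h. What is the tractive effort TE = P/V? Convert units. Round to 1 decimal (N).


Convert: P = 2355 kW = 2355000 W
V = 33 / 3.6 = 9.1667 m/s
TE = 2355000 / 9.1667
TE = 256909.1 N

256909.1


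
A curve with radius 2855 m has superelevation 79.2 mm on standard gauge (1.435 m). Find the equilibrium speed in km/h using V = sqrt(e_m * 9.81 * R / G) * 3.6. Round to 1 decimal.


Convert cant: e = 79.2 mm = 0.0792 m
V_ms = sqrt(0.0792 * 9.81 * 2855 / 1.435)
V_ms = sqrt(1545.782551) = 39.3164 m/s
V = 39.3164 * 3.6 = 141.5 km/h

141.5


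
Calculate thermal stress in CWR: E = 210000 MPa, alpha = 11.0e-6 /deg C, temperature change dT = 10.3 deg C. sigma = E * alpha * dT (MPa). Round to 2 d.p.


sigma = E * alpha * dT
sigma = 210000 * 11.0e-6 * 10.3
sigma = 2.31 * 10.3
sigma = 23.79 MPa

23.79


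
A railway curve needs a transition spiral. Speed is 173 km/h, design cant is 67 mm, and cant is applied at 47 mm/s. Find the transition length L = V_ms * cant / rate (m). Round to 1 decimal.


Convert speed: V = 173 / 3.6 = 48.0556 m/s
L = 48.0556 * 67 / 47
L = 3219.7222 / 47
L = 68.5 m

68.5


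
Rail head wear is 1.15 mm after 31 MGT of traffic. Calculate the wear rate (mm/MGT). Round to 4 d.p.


Wear rate = total wear / cumulative tonnage
Rate = 1.15 / 31
Rate = 0.0371 mm/MGT

0.0371


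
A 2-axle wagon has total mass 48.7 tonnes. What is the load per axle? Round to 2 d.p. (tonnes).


Load per axle = total weight / number of axles
Load = 48.7 / 2
Load = 24.35 tonnes

24.35


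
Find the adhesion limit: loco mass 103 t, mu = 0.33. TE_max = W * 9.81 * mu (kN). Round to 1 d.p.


TE_max = W * g * mu
TE_max = 103 * 9.81 * 0.33
TE_max = 1010.43 * 0.33
TE_max = 333.4 kN

333.4


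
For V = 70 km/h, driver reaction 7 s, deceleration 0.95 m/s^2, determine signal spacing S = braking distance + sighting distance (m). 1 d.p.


V = 70 / 3.6 = 19.4444 m/s
Braking distance = 19.4444^2 / (2*0.95) = 198.9929 m
Sighting distance = 19.4444 * 7 = 136.1111 m
S = 198.9929 + 136.1111 = 335.1 m

335.1


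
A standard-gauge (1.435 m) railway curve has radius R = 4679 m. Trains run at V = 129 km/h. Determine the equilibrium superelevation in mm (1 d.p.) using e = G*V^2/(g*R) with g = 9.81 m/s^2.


Convert speed: V = 129 / 3.6 = 35.8333 m/s
Apply formula: e = 1.435 * 35.8333^2 / (9.81 * 4679)
e = 1.435 * 1284.0278 / 45900.99
e = 0.040142 m = 40.1 mm

40.1


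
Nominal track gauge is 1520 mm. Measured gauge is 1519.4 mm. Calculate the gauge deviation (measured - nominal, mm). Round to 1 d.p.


Deviation = measured - nominal
Deviation = 1519.4 - 1520
Deviation = -0.6 mm

-0.6


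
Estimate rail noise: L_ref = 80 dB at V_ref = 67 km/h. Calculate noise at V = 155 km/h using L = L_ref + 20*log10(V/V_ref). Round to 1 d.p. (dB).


V/V_ref = 155 / 67 = 2.313433
log10(2.313433) = 0.364257
20 * 0.364257 = 7.2851
L = 80 + 7.2851 = 87.3 dB

87.3


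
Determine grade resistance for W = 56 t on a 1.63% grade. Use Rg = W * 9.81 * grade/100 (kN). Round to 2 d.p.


Rg = W * 9.81 * grade / 100
Rg = 56 * 9.81 * 1.63 / 100
Rg = 549.36 * 0.0163
Rg = 8.95 kN

8.95


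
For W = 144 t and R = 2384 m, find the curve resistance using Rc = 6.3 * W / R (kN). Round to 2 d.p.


Rc = 6.3 * W / R
Rc = 6.3 * 144 / 2384
Rc = 907.2 / 2384
Rc = 0.38 kN

0.38


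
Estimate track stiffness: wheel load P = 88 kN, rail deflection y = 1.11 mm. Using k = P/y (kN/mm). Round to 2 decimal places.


Track stiffness k = P / y
k = 88 / 1.11
k = 79.28 kN/mm

79.28


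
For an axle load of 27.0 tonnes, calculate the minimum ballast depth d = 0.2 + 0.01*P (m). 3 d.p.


d = 0.2 + 0.01 * 27.0
d = 0.2 + 0.27
d = 0.470 m

0.470


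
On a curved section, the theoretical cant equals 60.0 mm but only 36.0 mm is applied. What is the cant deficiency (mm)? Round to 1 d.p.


Cant deficiency = equilibrium cant - actual cant
CD = 60.0 - 36.0
CD = 24.0 mm

24.0


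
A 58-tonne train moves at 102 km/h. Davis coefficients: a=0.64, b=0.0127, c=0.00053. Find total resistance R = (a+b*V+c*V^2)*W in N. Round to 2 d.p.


b*V = 0.0127 * 102 = 1.2954
c*V^2 = 0.00053 * 10404 = 5.51412
R_per_t = 0.64 + 1.2954 + 5.51412 = 7.44952 N/t
R_total = 7.44952 * 58 = 432.07 N

432.07


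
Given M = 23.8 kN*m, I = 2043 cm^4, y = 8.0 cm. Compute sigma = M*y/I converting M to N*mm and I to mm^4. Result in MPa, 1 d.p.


Convert units:
M = 23.8 kN*m = 23800000 N*mm
y = 8.0 cm = 80 mm
I = 2043 cm^4 = 20430000 mm^4
sigma = 23800000 * 80 / 20430000
sigma = 93.2 MPa

93.2


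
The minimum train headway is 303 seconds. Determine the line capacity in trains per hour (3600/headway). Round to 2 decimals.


Capacity = 3600 / headway
Capacity = 3600 / 303
Capacity = 11.88 trains/hour

11.88


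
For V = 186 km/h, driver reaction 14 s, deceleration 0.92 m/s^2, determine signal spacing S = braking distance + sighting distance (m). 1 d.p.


V = 186 / 3.6 = 51.6667 m/s
Braking distance = 51.6667^2 / (2*0.92) = 1450.785 m
Sighting distance = 51.6667 * 14 = 723.3333 m
S = 1450.785 + 723.3333 = 2174.1 m

2174.1


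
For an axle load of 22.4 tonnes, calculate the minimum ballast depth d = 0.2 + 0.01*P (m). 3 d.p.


d = 0.2 + 0.01 * 22.4
d = 0.2 + 0.224
d = 0.424 m

0.424


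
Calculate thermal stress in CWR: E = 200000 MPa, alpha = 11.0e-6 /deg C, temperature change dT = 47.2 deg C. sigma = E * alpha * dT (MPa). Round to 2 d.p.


sigma = E * alpha * dT
sigma = 200000 * 11.0e-6 * 47.2
sigma = 2.2 * 47.2
sigma = 103.84 MPa

103.84


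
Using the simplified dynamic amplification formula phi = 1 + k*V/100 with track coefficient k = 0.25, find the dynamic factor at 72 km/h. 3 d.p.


phi = 1 + k * V / 100
phi = 1 + 0.25 * 72 / 100
phi = 1 + 0.18
phi = 1.180

1.180


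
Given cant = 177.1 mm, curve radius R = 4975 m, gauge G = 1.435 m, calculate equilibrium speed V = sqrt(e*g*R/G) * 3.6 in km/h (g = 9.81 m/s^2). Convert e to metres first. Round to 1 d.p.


Convert cant: e = 177.1 mm = 0.1771 m
V_ms = sqrt(0.1771 * 9.81 * 4975 / 1.435)
V_ms = sqrt(6023.220366) = 77.6094 m/s
V = 77.6094 * 3.6 = 279.4 km/h

279.4


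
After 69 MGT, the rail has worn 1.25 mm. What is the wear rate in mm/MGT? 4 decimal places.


Wear rate = total wear / cumulative tonnage
Rate = 1.25 / 69
Rate = 0.0181 mm/MGT

0.0181


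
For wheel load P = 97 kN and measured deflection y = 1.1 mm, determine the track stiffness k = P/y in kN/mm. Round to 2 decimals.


Track stiffness k = P / y
k = 97 / 1.1
k = 88.18 kN/mm

88.18


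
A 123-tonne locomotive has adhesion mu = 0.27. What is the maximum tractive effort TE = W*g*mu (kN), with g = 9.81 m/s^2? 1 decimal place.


TE_max = W * g * mu
TE_max = 123 * 9.81 * 0.27
TE_max = 1206.63 * 0.27
TE_max = 325.8 kN

325.8


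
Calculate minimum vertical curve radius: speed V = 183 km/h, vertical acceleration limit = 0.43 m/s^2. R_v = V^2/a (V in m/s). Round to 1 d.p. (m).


Convert speed: V = 183 / 3.6 = 50.8333 m/s
V^2 = 2584.0278 m^2/s^2
R_v = 2584.0278 / 0.43
R_v = 6009.4 m

6009.4


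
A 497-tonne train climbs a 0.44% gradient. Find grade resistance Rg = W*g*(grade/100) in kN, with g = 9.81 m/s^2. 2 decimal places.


Rg = W * 9.81 * grade / 100
Rg = 497 * 9.81 * 0.44 / 100
Rg = 4875.57 * 0.0044
Rg = 21.45 kN

21.45


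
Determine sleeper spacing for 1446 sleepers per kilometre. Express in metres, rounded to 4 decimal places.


Spacing = 1000 m / number of sleepers
Spacing = 1000 / 1446
Spacing = 0.6916 m

0.6916


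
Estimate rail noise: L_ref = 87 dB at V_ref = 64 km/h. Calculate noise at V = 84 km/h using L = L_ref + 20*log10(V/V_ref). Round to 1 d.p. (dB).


V/V_ref = 84 / 64 = 1.3125
log10(1.3125) = 0.118099
20 * 0.118099 = 2.362
L = 87 + 2.362 = 89.4 dB

89.4


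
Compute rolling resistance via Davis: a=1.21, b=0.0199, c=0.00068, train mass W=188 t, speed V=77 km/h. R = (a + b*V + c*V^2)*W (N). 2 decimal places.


b*V = 0.0199 * 77 = 1.5323
c*V^2 = 0.00068 * 5929 = 4.03172
R_per_t = 1.21 + 1.5323 + 4.03172 = 6.77402 N/t
R_total = 6.77402 * 188 = 1273.52 N

1273.52


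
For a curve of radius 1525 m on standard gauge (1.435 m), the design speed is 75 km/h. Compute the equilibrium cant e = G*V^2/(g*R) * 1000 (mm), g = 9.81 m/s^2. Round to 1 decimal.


Convert speed: V = 75 / 3.6 = 20.8333 m/s
Apply formula: e = 1.435 * 20.8333^2 / (9.81 * 1525)
e = 1.435 * 434.0278 / 14960.25
e = 0.041632 m = 41.6 mm

41.6


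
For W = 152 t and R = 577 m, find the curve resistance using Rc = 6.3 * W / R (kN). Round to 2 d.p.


Rc = 6.3 * W / R
Rc = 6.3 * 152 / 577
Rc = 957.6 / 577
Rc = 1.66 kN

1.66


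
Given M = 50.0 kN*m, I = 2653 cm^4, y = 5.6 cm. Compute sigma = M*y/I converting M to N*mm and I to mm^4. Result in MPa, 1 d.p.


Convert units:
M = 50.0 kN*m = 50000000 N*mm
y = 5.6 cm = 56 mm
I = 2653 cm^4 = 26530000 mm^4
sigma = 50000000 * 56 / 26530000
sigma = 105.5 MPa

105.5


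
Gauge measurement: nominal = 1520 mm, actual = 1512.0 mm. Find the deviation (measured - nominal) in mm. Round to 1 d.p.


Deviation = measured - nominal
Deviation = 1512.0 - 1520
Deviation = -8.0 mm

-8.0


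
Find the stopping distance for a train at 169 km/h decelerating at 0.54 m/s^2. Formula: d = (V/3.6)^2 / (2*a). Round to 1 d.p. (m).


Convert speed: V = 169 / 3.6 = 46.9444 m/s
V^2 = 2203.7809
d = 2203.7809 / (2 * 0.54)
d = 2203.7809 / 1.08
d = 2040.5 m

2040.5


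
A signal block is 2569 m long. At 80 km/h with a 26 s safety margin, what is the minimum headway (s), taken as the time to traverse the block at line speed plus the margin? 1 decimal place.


V = 80 / 3.6 = 22.2222 m/s
Block traversal time = 2569 / 22.2222 = 115.605 s
Headway = 115.605 + 26
Headway = 141.6 s

141.6


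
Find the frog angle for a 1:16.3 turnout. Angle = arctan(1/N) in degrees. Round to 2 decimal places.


1/N = 1/16.3 = 0.06135
angle = arctan(0.06135) = 0.061273 rad
angle = 0.061273 * 180/pi = 3.51 degrees

3.51


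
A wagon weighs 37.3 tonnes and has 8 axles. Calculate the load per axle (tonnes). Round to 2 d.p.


Load per axle = total weight / number of axles
Load = 37.3 / 8
Load = 4.66 tonnes

4.66


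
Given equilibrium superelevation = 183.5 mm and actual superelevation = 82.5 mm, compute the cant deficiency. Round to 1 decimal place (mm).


Cant deficiency = equilibrium cant - actual cant
CD = 183.5 - 82.5
CD = 101.0 mm

101.0


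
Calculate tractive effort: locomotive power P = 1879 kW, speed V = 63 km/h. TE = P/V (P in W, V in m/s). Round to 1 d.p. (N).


Convert: P = 1879 kW = 1879000 W
V = 63 / 3.6 = 17.5 m/s
TE = 1879000 / 17.5
TE = 107371.4 N

107371.4


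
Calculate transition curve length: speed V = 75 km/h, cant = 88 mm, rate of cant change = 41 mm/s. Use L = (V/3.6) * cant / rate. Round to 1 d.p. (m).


Convert speed: V = 75 / 3.6 = 20.8333 m/s
L = 20.8333 * 88 / 41
L = 1833.3333 / 41
L = 44.7 m

44.7


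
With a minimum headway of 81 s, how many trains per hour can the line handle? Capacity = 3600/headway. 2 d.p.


Capacity = 3600 / headway
Capacity = 3600 / 81
Capacity = 44.44 trains/hour

44.44


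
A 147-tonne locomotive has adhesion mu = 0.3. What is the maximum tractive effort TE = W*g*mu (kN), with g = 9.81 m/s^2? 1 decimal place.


TE_max = W * g * mu
TE_max = 147 * 9.81 * 0.3
TE_max = 1442.07 * 0.3
TE_max = 432.6 kN

432.6


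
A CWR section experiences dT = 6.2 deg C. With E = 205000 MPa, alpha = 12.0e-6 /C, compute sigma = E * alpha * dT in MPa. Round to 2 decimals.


sigma = E * alpha * dT
sigma = 205000 * 12.0e-6 * 6.2
sigma = 2.46 * 6.2
sigma = 15.25 MPa

15.25


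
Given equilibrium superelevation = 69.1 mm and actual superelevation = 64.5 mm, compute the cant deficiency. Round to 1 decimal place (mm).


Cant deficiency = equilibrium cant - actual cant
CD = 69.1 - 64.5
CD = 4.6 mm

4.6


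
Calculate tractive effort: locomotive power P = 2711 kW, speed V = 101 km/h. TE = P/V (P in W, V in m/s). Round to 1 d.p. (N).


Convert: P = 2711 kW = 2711000 W
V = 101 / 3.6 = 28.0556 m/s
TE = 2711000 / 28.0556
TE = 96629.7 N

96629.7


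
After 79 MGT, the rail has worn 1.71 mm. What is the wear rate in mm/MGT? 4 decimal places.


Wear rate = total wear / cumulative tonnage
Rate = 1.71 / 79
Rate = 0.0216 mm/MGT

0.0216


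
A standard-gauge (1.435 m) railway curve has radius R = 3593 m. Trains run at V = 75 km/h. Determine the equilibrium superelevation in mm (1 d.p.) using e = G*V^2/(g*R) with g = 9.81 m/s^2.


Convert speed: V = 75 / 3.6 = 20.8333 m/s
Apply formula: e = 1.435 * 20.8333^2 / (9.81 * 3593)
e = 1.435 * 434.0278 / 35247.33
e = 0.01767 m = 17.7 mm

17.7


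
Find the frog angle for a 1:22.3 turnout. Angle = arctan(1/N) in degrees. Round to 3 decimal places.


1/N = 1/22.3 = 0.044843
angle = arctan(0.044843) = 0.044813 rad
angle = 0.044813 * 180/pi = 2.568 degrees

2.568


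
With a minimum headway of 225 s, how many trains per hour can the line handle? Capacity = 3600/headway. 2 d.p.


Capacity = 3600 / headway
Capacity = 3600 / 225
Capacity = 16.00 trains/hour

16.00


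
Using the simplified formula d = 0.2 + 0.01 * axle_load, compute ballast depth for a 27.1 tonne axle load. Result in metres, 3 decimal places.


d = 0.2 + 0.01 * 27.1
d = 0.2 + 0.271
d = 0.471 m

0.471


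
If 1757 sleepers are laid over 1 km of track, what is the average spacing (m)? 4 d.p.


Spacing = 1000 m / number of sleepers
Spacing = 1000 / 1757
Spacing = 0.5692 m

0.5692


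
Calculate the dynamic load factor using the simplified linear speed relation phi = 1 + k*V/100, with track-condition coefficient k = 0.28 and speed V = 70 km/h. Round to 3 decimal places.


phi = 1 + k * V / 100
phi = 1 + 0.28 * 70 / 100
phi = 1 + 0.196
phi = 1.196

1.196


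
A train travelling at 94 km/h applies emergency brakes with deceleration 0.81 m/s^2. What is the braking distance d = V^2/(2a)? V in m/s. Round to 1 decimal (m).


Convert speed: V = 94 / 3.6 = 26.1111 m/s
V^2 = 681.7901
d = 681.7901 / (2 * 0.81)
d = 681.7901 / 1.62
d = 420.9 m

420.9


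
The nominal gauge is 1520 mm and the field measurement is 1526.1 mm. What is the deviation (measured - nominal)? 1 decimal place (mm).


Deviation = measured - nominal
Deviation = 1526.1 - 1520
Deviation = 6.1 mm

6.1


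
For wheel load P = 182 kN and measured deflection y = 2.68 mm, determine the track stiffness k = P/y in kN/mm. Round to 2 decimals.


Track stiffness k = P / y
k = 182 / 2.68
k = 67.91 kN/mm

67.91


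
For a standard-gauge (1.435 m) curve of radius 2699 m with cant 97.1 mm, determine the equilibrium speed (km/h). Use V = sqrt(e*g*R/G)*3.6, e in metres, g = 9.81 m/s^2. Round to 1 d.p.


Convert cant: e = 97.1 mm = 0.0971 m
V_ms = sqrt(0.0971 * 9.81 * 2699 / 1.435)
V_ms = sqrt(1791.592438) = 42.3272 m/s
V = 42.3272 * 3.6 = 152.4 km/h

152.4


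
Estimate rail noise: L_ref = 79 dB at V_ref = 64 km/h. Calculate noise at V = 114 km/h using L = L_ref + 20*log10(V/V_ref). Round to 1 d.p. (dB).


V/V_ref = 114 / 64 = 1.78125
log10(1.78125) = 0.250725
20 * 0.250725 = 5.0145
L = 79 + 5.0145 = 84.0 dB

84.0


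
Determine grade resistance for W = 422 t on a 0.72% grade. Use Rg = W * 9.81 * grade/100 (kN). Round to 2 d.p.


Rg = W * 9.81 * grade / 100
Rg = 422 * 9.81 * 0.72 / 100
Rg = 4139.82 * 0.0072
Rg = 29.81 kN

29.81


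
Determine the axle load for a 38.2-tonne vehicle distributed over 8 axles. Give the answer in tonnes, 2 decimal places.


Load per axle = total weight / number of axles
Load = 38.2 / 8
Load = 4.78 tonnes

4.78


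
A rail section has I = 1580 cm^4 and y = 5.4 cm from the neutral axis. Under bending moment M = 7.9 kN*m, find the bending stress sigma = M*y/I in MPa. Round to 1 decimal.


Convert units:
M = 7.9 kN*m = 7900000 N*mm
y = 5.4 cm = 54 mm
I = 1580 cm^4 = 15800000 mm^4
sigma = 7900000 * 54 / 15800000
sigma = 27.0 MPa

27.0


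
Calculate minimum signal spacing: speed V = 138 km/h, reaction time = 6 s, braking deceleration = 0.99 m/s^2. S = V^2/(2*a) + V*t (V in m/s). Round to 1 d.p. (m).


V = 138 / 3.6 = 38.3333 m/s
Braking distance = 38.3333^2 / (2*0.99) = 742.1437 m
Sighting distance = 38.3333 * 6 = 230.0 m
S = 742.1437 + 230.0 = 972.1 m

972.1


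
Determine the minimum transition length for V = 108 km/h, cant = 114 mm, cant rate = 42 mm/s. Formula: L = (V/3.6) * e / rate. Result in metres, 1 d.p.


Convert speed: V = 108 / 3.6 = 30.0 m/s
L = 30.0 * 114 / 42
L = 3420.0 / 42
L = 81.4 m

81.4


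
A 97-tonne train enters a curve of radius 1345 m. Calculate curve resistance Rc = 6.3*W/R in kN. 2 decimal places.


Rc = 6.3 * W / R
Rc = 6.3 * 97 / 1345
Rc = 611.1 / 1345
Rc = 0.45 kN

0.45


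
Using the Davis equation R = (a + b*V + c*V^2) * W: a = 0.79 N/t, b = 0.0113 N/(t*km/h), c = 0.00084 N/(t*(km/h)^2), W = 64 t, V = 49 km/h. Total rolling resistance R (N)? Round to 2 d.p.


b*V = 0.0113 * 49 = 0.5537
c*V^2 = 0.00084 * 2401 = 2.01684
R_per_t = 0.79 + 0.5537 + 2.01684 = 3.36054 N/t
R_total = 3.36054 * 64 = 215.07 N

215.07


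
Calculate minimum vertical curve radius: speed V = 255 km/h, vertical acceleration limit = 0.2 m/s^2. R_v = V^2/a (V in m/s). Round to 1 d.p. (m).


Convert speed: V = 255 / 3.6 = 70.8333 m/s
V^2 = 5017.3611 m^2/s^2
R_v = 5017.3611 / 0.2
R_v = 25086.8 m

25086.8


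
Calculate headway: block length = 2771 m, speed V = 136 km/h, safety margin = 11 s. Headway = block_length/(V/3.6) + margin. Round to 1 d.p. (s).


V = 136 / 3.6 = 37.7778 m/s
Block traversal time = 2771 / 37.7778 = 73.35 s
Headway = 73.35 + 11
Headway = 84.4 s

84.4


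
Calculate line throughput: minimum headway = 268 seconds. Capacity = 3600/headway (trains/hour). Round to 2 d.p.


Capacity = 3600 / headway
Capacity = 3600 / 268
Capacity = 13.43 trains/hour

13.43


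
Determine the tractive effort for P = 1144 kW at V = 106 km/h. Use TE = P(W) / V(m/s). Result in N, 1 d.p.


Convert: P = 1144 kW = 1144000 W
V = 106 / 3.6 = 29.4444 m/s
TE = 1144000 / 29.4444
TE = 38852.8 N

38852.8


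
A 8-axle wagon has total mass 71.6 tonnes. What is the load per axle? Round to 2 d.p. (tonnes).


Load per axle = total weight / number of axles
Load = 71.6 / 8
Load = 8.95 tonnes

8.95


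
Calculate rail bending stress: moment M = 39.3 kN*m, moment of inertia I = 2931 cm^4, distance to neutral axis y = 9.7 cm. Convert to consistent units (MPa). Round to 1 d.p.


Convert units:
M = 39.3 kN*m = 39300000 N*mm
y = 9.7 cm = 97 mm
I = 2931 cm^4 = 29310000 mm^4
sigma = 39300000 * 97 / 29310000
sigma = 130.1 MPa

130.1


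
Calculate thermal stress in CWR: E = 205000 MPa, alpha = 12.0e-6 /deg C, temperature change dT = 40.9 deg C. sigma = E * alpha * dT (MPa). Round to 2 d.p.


sigma = E * alpha * dT
sigma = 205000 * 12.0e-6 * 40.9
sigma = 2.46 * 40.9
sigma = 100.61 MPa

100.61


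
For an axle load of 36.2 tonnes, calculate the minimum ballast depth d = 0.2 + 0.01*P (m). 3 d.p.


d = 0.2 + 0.01 * 36.2
d = 0.2 + 0.362
d = 0.562 m

0.562


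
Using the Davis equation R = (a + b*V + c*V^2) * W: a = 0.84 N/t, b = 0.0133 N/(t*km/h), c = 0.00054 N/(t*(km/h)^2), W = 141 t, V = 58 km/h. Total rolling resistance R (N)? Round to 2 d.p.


b*V = 0.0133 * 58 = 0.7714
c*V^2 = 0.00054 * 3364 = 1.81656
R_per_t = 0.84 + 0.7714 + 1.81656 = 3.42796 N/t
R_total = 3.42796 * 141 = 483.34 N

483.34


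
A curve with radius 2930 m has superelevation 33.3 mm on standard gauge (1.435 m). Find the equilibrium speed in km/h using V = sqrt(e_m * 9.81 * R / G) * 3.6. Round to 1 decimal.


Convert cant: e = 33.3 mm = 0.0333 m
V_ms = sqrt(0.0333 * 9.81 * 2930 / 1.435)
V_ms = sqrt(667.004801) = 25.8264 m/s
V = 25.8264 * 3.6 = 93.0 km/h

93.0


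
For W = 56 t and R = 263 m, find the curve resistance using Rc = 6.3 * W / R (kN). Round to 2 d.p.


Rc = 6.3 * W / R
Rc = 6.3 * 56 / 263
Rc = 352.8 / 263
Rc = 1.34 kN

1.34


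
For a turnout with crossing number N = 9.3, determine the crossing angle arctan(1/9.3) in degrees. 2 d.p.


1/N = 1/9.3 = 0.107527
angle = arctan(0.107527) = 0.107115 rad
angle = 0.107115 * 180/pi = 6.14 degrees

6.14


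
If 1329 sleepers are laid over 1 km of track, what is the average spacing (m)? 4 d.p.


Spacing = 1000 m / number of sleepers
Spacing = 1000 / 1329
Spacing = 0.7524 m

0.7524


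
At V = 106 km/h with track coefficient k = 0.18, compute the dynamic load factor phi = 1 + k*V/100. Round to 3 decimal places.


phi = 1 + k * V / 100
phi = 1 + 0.18 * 106 / 100
phi = 1 + 0.1908
phi = 1.191

1.191


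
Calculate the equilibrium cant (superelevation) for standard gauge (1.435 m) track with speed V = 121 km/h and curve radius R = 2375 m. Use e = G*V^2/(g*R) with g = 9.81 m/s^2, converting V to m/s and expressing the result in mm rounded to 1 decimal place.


Convert speed: V = 121 / 3.6 = 33.6111 m/s
Apply formula: e = 1.435 * 33.6111^2 / (9.81 * 2375)
e = 1.435 * 1129.7068 / 23298.75
e = 0.06958 m = 69.6 mm

69.6


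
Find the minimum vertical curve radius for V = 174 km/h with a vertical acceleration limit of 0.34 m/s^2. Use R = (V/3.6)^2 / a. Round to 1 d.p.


Convert speed: V = 174 / 3.6 = 48.3333 m/s
V^2 = 2336.1111 m^2/s^2
R_v = 2336.1111 / 0.34
R_v = 6870.9 m

6870.9


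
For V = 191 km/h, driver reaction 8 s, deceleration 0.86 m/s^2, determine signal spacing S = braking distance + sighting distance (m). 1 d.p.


V = 191 / 3.6 = 53.0556 m/s
Braking distance = 53.0556^2 / (2*0.86) = 1636.5651 m
Sighting distance = 53.0556 * 8 = 424.4444 m
S = 1636.5651 + 424.4444 = 2061.0 m

2061.0


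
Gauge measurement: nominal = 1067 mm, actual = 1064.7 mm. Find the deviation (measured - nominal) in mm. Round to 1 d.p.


Deviation = measured - nominal
Deviation = 1064.7 - 1067
Deviation = -2.3 mm

-2.3


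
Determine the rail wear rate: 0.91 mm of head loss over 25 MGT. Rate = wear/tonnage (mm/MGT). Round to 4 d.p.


Wear rate = total wear / cumulative tonnage
Rate = 0.91 / 25
Rate = 0.0364 mm/MGT

0.0364


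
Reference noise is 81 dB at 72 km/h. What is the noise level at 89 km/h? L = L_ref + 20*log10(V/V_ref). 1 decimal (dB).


V/V_ref = 89 / 72 = 1.236111
log10(1.236111) = 0.092058
20 * 0.092058 = 1.8412
L = 81 + 1.8412 = 82.8 dB

82.8


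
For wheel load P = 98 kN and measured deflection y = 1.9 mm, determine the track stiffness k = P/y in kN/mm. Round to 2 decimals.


Track stiffness k = P / y
k = 98 / 1.9
k = 51.58 kN/mm

51.58


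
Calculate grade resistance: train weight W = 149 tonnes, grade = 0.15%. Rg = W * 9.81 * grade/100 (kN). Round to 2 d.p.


Rg = W * 9.81 * grade / 100
Rg = 149 * 9.81 * 0.15 / 100
Rg = 1461.69 * 0.0015
Rg = 2.19 kN

2.19


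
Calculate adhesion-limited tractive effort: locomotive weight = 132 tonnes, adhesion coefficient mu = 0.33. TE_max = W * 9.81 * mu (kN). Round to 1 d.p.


TE_max = W * g * mu
TE_max = 132 * 9.81 * 0.33
TE_max = 1294.92 * 0.33
TE_max = 427.3 kN

427.3


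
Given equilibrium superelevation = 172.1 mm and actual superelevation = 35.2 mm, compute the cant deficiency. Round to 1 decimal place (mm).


Cant deficiency = equilibrium cant - actual cant
CD = 172.1 - 35.2
CD = 136.9 mm

136.9


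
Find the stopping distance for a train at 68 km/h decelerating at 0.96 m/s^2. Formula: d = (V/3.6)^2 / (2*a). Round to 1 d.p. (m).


Convert speed: V = 68 / 3.6 = 18.8889 m/s
V^2 = 356.7901
d = 356.7901 / (2 * 0.96)
d = 356.7901 / 1.92
d = 185.8 m

185.8


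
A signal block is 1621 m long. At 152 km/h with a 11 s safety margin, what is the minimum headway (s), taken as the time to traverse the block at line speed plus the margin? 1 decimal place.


V = 152 / 3.6 = 42.2222 m/s
Block traversal time = 1621 / 42.2222 = 38.3921 s
Headway = 38.3921 + 11
Headway = 49.4 s

49.4


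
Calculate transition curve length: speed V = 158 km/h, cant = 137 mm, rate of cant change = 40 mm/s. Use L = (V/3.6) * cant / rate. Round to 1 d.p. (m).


Convert speed: V = 158 / 3.6 = 43.8889 m/s
L = 43.8889 * 137 / 40
L = 6012.7778 / 40
L = 150.3 m

150.3


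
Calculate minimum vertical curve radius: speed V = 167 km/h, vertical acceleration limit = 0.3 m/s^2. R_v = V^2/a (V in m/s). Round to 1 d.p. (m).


Convert speed: V = 167 / 3.6 = 46.3889 m/s
V^2 = 2151.929 m^2/s^2
R_v = 2151.929 / 0.3
R_v = 7173.1 m

7173.1


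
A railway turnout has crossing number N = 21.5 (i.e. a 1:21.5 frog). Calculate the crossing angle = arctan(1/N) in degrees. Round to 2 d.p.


1/N = 1/21.5 = 0.046512
angle = arctan(0.046512) = 0.046478 rad
angle = 0.046478 * 180/pi = 2.66 degrees

2.66


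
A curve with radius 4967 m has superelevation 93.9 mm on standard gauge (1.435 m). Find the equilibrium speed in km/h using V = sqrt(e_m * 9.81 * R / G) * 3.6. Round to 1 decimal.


Convert cant: e = 93.9 mm = 0.0939 m
V_ms = sqrt(0.0939 * 9.81 * 4967 / 1.435)
V_ms = sqrt(3188.429793) = 56.4662 m/s
V = 56.4662 * 3.6 = 203.3 km/h

203.3


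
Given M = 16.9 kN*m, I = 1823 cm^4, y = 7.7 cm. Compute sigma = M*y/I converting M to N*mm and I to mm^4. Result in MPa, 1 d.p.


Convert units:
M = 16.9 kN*m = 16900000 N*mm
y = 7.7 cm = 77 mm
I = 1823 cm^4 = 18230000 mm^4
sigma = 16900000 * 77 / 18230000
sigma = 71.4 MPa

71.4


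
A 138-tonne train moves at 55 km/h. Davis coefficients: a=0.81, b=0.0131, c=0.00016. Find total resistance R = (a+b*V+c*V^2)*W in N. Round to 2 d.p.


b*V = 0.0131 * 55 = 0.7205
c*V^2 = 0.00016 * 3025 = 0.484
R_per_t = 0.81 + 0.7205 + 0.484 = 2.0145 N/t
R_total = 2.0145 * 138 = 278.00 N

278.00


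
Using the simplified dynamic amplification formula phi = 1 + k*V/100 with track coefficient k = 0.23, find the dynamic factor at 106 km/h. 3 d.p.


phi = 1 + k * V / 100
phi = 1 + 0.23 * 106 / 100
phi = 1 + 0.2438
phi = 1.244

1.244


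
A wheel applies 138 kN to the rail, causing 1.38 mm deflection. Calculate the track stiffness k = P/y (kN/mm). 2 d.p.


Track stiffness k = P / y
k = 138 / 1.38
k = 100.00 kN/mm

100.00


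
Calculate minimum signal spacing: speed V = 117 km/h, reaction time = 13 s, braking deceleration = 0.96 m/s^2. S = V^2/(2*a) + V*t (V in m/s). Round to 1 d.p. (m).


V = 117 / 3.6 = 32.5 m/s
Braking distance = 32.5^2 / (2*0.96) = 550.1302 m
Sighting distance = 32.5 * 13 = 422.5 m
S = 550.1302 + 422.5 = 972.6 m

972.6


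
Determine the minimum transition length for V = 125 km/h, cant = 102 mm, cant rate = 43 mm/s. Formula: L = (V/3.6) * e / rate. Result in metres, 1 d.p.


Convert speed: V = 125 / 3.6 = 34.7222 m/s
L = 34.7222 * 102 / 43
L = 3541.6667 / 43
L = 82.4 m

82.4


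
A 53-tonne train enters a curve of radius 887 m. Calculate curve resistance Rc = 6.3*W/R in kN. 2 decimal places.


Rc = 6.3 * W / R
Rc = 6.3 * 53 / 887
Rc = 333.9 / 887
Rc = 0.38 kN

0.38


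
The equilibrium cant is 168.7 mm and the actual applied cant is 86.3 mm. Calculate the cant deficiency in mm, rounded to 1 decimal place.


Cant deficiency = equilibrium cant - actual cant
CD = 168.7 - 86.3
CD = 82.4 mm

82.4


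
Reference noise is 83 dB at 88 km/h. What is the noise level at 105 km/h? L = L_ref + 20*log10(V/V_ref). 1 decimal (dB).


V/V_ref = 105 / 88 = 1.193182
log10(1.193182) = 0.076707
20 * 0.076707 = 1.5341
L = 83 + 1.5341 = 84.5 dB

84.5


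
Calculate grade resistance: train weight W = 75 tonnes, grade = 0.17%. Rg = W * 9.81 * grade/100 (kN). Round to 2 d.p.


Rg = W * 9.81 * grade / 100
Rg = 75 * 9.81 * 0.17 / 100
Rg = 735.75 * 0.0017
Rg = 1.25 kN

1.25


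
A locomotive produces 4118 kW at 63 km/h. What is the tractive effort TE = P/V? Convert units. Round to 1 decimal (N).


Convert: P = 4118 kW = 4118000 W
V = 63 / 3.6 = 17.5 m/s
TE = 4118000 / 17.5
TE = 235314.3 N

235314.3


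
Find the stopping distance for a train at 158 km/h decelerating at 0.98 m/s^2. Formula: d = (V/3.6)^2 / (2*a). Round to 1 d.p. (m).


Convert speed: V = 158 / 3.6 = 43.8889 m/s
V^2 = 1926.2346
d = 1926.2346 / (2 * 0.98)
d = 1926.2346 / 1.96
d = 982.8 m

982.8


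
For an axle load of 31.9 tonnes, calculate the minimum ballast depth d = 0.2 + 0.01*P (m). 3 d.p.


d = 0.2 + 0.01 * 31.9
d = 0.2 + 0.319
d = 0.519 m

0.519


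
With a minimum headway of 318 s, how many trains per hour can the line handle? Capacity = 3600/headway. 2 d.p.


Capacity = 3600 / headway
Capacity = 3600 / 318
Capacity = 11.32 trains/hour

11.32


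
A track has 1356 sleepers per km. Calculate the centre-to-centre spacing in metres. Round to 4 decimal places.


Spacing = 1000 m / number of sleepers
Spacing = 1000 / 1356
Spacing = 0.7375 m

0.7375


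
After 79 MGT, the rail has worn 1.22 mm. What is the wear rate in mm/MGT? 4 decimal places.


Wear rate = total wear / cumulative tonnage
Rate = 1.22 / 79
Rate = 0.0154 mm/MGT

0.0154


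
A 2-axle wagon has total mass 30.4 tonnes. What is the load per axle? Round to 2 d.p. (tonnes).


Load per axle = total weight / number of axles
Load = 30.4 / 2
Load = 15.20 tonnes

15.20


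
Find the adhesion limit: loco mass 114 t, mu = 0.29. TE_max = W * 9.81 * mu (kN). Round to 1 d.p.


TE_max = W * g * mu
TE_max = 114 * 9.81 * 0.29
TE_max = 1118.34 * 0.29
TE_max = 324.3 kN

324.3


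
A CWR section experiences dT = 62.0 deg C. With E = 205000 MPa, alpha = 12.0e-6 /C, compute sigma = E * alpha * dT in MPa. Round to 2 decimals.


sigma = E * alpha * dT
sigma = 205000 * 12.0e-6 * 62.0
sigma = 2.46 * 62.0
sigma = 152.52 MPa

152.52


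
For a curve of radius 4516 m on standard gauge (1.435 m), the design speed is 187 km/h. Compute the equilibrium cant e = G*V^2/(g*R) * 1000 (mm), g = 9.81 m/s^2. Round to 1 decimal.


Convert speed: V = 187 / 3.6 = 51.9444 m/s
Apply formula: e = 1.435 * 51.9444^2 / (9.81 * 4516)
e = 1.435 * 2698.2253 / 44301.96
e = 0.087399 m = 87.4 mm

87.4


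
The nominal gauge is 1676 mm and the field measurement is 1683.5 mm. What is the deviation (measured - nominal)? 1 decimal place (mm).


Deviation = measured - nominal
Deviation = 1683.5 - 1676
Deviation = 7.5 mm

7.5


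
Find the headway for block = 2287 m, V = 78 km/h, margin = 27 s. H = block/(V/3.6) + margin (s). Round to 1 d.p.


V = 78 / 3.6 = 21.6667 m/s
Block traversal time = 2287 / 21.6667 = 105.5538 s
Headway = 105.5538 + 27
Headway = 132.6 s

132.6


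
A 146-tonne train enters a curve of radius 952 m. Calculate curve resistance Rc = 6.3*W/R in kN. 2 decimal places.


Rc = 6.3 * W / R
Rc = 6.3 * 146 / 952
Rc = 919.8 / 952
Rc = 0.97 kN

0.97


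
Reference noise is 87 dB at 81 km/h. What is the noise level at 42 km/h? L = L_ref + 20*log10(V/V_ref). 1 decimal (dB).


V/V_ref = 42 / 81 = 0.518519
log10(0.518519) = -0.285236
20 * -0.285236 = -5.7047
L = 87 + -5.7047 = 81.3 dB

81.3


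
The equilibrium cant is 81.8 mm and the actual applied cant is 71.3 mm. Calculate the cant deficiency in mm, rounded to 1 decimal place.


Cant deficiency = equilibrium cant - actual cant
CD = 81.8 - 71.3
CD = 10.5 mm

10.5


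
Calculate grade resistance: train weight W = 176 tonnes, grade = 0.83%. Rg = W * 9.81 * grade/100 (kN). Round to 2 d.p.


Rg = W * 9.81 * grade / 100
Rg = 176 * 9.81 * 0.83 / 100
Rg = 1726.56 * 0.0083
Rg = 14.33 kN

14.33


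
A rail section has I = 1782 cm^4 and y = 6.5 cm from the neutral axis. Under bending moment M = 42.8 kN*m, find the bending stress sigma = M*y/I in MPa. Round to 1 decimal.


Convert units:
M = 42.8 kN*m = 42800000 N*mm
y = 6.5 cm = 65 mm
I = 1782 cm^4 = 17820000 mm^4
sigma = 42800000 * 65 / 17820000
sigma = 156.1 MPa

156.1


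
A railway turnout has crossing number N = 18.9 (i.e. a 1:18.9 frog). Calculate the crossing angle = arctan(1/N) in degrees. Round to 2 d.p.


1/N = 1/18.9 = 0.05291
angle = arctan(0.05291) = 0.052861 rad
angle = 0.052861 * 180/pi = 3.03 degrees

3.03


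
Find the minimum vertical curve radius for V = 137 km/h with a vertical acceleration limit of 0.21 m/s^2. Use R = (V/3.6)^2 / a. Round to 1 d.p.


Convert speed: V = 137 / 3.6 = 38.0556 m/s
V^2 = 1448.2253 m^2/s^2
R_v = 1448.2253 / 0.21
R_v = 6896.3 m

6896.3


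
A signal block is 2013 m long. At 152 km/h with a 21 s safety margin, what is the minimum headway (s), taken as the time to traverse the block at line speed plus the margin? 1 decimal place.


V = 152 / 3.6 = 42.2222 m/s
Block traversal time = 2013 / 42.2222 = 47.6763 s
Headway = 47.6763 + 21
Headway = 68.7 s

68.7


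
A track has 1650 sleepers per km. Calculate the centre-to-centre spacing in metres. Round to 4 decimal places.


Spacing = 1000 m / number of sleepers
Spacing = 1000 / 1650
Spacing = 0.6061 m

0.6061


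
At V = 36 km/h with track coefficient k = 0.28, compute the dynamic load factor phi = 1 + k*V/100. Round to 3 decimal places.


phi = 1 + k * V / 100
phi = 1 + 0.28 * 36 / 100
phi = 1 + 0.1008
phi = 1.101

1.101


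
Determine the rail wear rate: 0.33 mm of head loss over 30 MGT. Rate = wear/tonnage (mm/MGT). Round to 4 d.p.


Wear rate = total wear / cumulative tonnage
Rate = 0.33 / 30
Rate = 0.0110 mm/MGT

0.0110


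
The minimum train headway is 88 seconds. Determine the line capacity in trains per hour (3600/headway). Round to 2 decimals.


Capacity = 3600 / headway
Capacity = 3600 / 88
Capacity = 40.91 trains/hour

40.91


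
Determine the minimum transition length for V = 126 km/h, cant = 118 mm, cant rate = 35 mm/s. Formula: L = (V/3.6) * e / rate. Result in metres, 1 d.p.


Convert speed: V = 126 / 3.6 = 35.0 m/s
L = 35.0 * 118 / 35
L = 4130.0 / 35
L = 118.0 m

118.0


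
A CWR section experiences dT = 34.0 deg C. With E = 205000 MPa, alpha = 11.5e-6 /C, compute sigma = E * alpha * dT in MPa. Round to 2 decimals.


sigma = E * alpha * dT
sigma = 205000 * 11.5e-6 * 34.0
sigma = 2.3575 * 34.0
sigma = 80.16 MPa

80.16


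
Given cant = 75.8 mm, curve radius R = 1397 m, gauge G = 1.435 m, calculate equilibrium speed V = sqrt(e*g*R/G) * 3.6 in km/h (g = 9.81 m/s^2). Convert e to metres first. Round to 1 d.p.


Convert cant: e = 75.8 mm = 0.0758 m
V_ms = sqrt(0.0758 * 9.81 * 1397 / 1.435)
V_ms = sqrt(723.906903) = 26.9055 m/s
V = 26.9055 * 3.6 = 96.9 km/h

96.9


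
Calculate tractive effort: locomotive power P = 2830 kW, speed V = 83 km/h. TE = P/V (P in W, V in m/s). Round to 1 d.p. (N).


Convert: P = 2830 kW = 2830000 W
V = 83 / 3.6 = 23.0556 m/s
TE = 2830000 / 23.0556
TE = 122747.0 N

122747.0


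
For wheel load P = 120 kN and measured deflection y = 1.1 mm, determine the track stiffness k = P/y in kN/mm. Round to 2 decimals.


Track stiffness k = P / y
k = 120 / 1.1
k = 109.09 kN/mm

109.09


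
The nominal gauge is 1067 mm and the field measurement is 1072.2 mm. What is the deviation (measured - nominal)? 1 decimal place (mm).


Deviation = measured - nominal
Deviation = 1072.2 - 1067
Deviation = 5.2 mm

5.2


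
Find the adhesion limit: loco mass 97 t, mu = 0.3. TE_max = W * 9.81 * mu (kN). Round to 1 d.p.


TE_max = W * g * mu
TE_max = 97 * 9.81 * 0.3
TE_max = 951.57 * 0.3
TE_max = 285.5 kN

285.5


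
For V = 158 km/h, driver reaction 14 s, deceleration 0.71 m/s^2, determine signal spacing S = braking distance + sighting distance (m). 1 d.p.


V = 158 / 3.6 = 43.8889 m/s
Braking distance = 43.8889^2 / (2*0.71) = 1356.5032 m
Sighting distance = 43.8889 * 14 = 614.4444 m
S = 1356.5032 + 614.4444 = 1970.9 m

1970.9


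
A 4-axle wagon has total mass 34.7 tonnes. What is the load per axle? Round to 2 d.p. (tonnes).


Load per axle = total weight / number of axles
Load = 34.7 / 4
Load = 8.68 tonnes

8.68


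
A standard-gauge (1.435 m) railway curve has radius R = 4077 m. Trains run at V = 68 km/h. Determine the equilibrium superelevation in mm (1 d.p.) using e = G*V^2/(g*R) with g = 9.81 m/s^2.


Convert speed: V = 68 / 3.6 = 18.8889 m/s
Apply formula: e = 1.435 * 18.8889^2 / (9.81 * 4077)
e = 1.435 * 356.7901 / 39995.37
e = 0.012801 m = 12.8 mm

12.8


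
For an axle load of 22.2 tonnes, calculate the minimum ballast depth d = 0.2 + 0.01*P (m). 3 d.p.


d = 0.2 + 0.01 * 22.2
d = 0.2 + 0.222
d = 0.422 m

0.422


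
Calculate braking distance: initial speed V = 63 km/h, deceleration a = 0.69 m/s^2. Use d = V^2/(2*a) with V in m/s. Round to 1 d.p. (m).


Convert speed: V = 63 / 3.6 = 17.5 m/s
V^2 = 306.25
d = 306.25 / (2 * 0.69)
d = 306.25 / 1.38
d = 221.9 m

221.9


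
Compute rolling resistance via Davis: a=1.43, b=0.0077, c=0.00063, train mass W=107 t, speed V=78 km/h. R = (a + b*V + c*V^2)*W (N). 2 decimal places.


b*V = 0.0077 * 78 = 0.6006
c*V^2 = 0.00063 * 6084 = 3.83292
R_per_t = 1.43 + 0.6006 + 3.83292 = 5.86352 N/t
R_total = 5.86352 * 107 = 627.40 N

627.40


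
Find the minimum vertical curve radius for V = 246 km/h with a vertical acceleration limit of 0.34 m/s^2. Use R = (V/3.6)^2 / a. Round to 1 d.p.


Convert speed: V = 246 / 3.6 = 68.3333 m/s
V^2 = 4669.4444 m^2/s^2
R_v = 4669.4444 / 0.34
R_v = 13733.7 m

13733.7


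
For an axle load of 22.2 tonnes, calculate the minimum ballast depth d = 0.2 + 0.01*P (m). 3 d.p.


d = 0.2 + 0.01 * 22.2
d = 0.2 + 0.222
d = 0.422 m

0.422


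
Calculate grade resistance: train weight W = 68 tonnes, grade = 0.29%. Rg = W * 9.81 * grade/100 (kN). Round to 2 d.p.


Rg = W * 9.81 * grade / 100
Rg = 68 * 9.81 * 0.29 / 100
Rg = 667.08 * 0.0029
Rg = 1.93 kN

1.93


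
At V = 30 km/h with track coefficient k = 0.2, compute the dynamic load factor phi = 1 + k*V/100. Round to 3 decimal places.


phi = 1 + k * V / 100
phi = 1 + 0.2 * 30 / 100
phi = 1 + 0.06
phi = 1.060

1.060


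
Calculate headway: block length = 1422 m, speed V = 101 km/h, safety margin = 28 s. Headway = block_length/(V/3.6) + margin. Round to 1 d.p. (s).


V = 101 / 3.6 = 28.0556 m/s
Block traversal time = 1422 / 28.0556 = 50.6851 s
Headway = 50.6851 + 28
Headway = 78.7 s

78.7


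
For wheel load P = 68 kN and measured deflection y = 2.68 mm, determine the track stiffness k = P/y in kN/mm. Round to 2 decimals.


Track stiffness k = P / y
k = 68 / 2.68
k = 25.37 kN/mm

25.37


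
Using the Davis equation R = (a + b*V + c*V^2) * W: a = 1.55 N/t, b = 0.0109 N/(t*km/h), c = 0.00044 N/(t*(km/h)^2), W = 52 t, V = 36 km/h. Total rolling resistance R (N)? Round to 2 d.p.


b*V = 0.0109 * 36 = 0.3924
c*V^2 = 0.00044 * 1296 = 0.57024
R_per_t = 1.55 + 0.3924 + 0.57024 = 2.51264 N/t
R_total = 2.51264 * 52 = 130.66 N

130.66


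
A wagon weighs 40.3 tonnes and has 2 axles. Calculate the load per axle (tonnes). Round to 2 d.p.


Load per axle = total weight / number of axles
Load = 40.3 / 2
Load = 20.15 tonnes

20.15


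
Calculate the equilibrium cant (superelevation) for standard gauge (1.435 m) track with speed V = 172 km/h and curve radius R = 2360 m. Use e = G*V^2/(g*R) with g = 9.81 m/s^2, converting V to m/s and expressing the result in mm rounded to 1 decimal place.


Convert speed: V = 172 / 3.6 = 47.7778 m/s
Apply formula: e = 1.435 * 47.7778^2 / (9.81 * 2360)
e = 1.435 * 2282.716 / 23151.6
e = 0.141489 m = 141.5 mm

141.5


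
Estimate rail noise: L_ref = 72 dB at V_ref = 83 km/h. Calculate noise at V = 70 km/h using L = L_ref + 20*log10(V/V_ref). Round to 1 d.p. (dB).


V/V_ref = 70 / 83 = 0.843373
log10(0.843373) = -0.07398
20 * -0.07398 = -1.4796
L = 72 + -1.4796 = 70.5 dB

70.5


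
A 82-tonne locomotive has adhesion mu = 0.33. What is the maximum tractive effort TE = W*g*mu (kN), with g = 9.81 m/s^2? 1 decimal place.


TE_max = W * g * mu
TE_max = 82 * 9.81 * 0.33
TE_max = 804.42 * 0.33
TE_max = 265.5 kN

265.5


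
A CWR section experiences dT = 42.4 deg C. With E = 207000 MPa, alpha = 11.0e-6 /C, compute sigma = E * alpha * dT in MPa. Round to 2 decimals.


sigma = E * alpha * dT
sigma = 207000 * 11.0e-6 * 42.4
sigma = 2.277 * 42.4
sigma = 96.54 MPa

96.54


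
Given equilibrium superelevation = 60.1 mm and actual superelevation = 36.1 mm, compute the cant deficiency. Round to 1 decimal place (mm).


Cant deficiency = equilibrium cant - actual cant
CD = 60.1 - 36.1
CD = 24.0 mm

24.0
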